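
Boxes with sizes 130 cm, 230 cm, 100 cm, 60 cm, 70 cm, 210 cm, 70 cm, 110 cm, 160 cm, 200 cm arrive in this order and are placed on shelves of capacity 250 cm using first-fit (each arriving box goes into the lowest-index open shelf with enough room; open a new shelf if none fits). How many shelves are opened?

  130 → shelf 1 (new)  [load 130/250]
  230 → shelf 2 (new)  [load 230/250]
  100 → shelf 1  [load 230/250]
  60 → shelf 3 (new)  [load 60/250]
  70 → shelf 3  [load 130/250]
  210 → shelf 4 (new)  [load 210/250]
  70 → shelf 3  [load 200/250]
  110 → shelf 5 (new)  [load 110/250]
  160 → shelf 6 (new)  [load 160/250]
  200 → shelf 7 (new)  [load 200/250]
7 shelves opened.

7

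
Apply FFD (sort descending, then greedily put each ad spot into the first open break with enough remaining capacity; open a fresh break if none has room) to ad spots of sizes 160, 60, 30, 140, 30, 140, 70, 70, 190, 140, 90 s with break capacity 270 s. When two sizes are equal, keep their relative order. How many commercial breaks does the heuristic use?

Sorted descending: 190, 160, 140, 140, 140, 90, 70, 70, 60, 30, 30.
  190 → break 1 (new)  [load 190/270]
  160 → break 2 (new)  [load 160/270]
  140 → break 3 (new)  [load 140/270]
  140 → break 4 (new)  [load 140/270]
  140 → break 5 (new)  [load 140/270]
  90 → break 2  [load 250/270]
  70 → break 1  [load 260/270]
  70 → break 3  [load 210/270]
  60 → break 3  [load 270/270]
  30 → break 4  [load 170/270]
  30 → break 4  [load 200/270]
5 commercial breaks opened.

5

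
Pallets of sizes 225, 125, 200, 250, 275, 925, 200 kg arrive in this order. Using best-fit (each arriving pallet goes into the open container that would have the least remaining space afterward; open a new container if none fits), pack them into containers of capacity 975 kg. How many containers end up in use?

  225 → container 1 (new)  [load 225/975]
  125 → container 1  [load 350/975]
  200 → container 1  [load 550/975]
  250 → container 1  [load 800/975]
  275 → container 2 (new)  [load 275/975]
  925 → container 3 (new)  [load 925/975]
  200 → container 2  [load 475/975]
3 containers opened.

3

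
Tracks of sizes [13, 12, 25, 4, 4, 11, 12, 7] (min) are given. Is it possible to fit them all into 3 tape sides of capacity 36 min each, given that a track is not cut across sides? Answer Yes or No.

Yes

A valid assignment using 3 tape sides:
  side 1: 25 + 11 = 36
  side 2: 13 + 12 + 7 + 4 = 36
  side 3: 12 + 4 = 16
Every load is within 36 min, so 3 tape sides suffice.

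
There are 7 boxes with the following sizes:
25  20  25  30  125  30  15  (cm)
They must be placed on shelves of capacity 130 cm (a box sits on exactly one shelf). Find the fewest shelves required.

Total = 125 + 30 + 30 + 25 + 25 + 20 + 15 = 270 cm.
Lower bound: ⌈270/130⌉ = 3 shelves.
A packing using 3 shelves:
  shelf 1: 125 = 125
  shelf 2: 30 + 30 + 25 + 25 + 20 = 130
  shelf 3: 15 = 15
This matches the lower bound, so 3 is optimal.

3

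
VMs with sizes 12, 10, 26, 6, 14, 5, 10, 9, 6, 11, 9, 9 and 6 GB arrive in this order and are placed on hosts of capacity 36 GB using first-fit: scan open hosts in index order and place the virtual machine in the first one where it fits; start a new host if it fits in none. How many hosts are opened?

  12 → host 1 (new)  [load 12/36]
  10 → host 1  [load 22/36]
  26 → host 2 (new)  [load 26/36]
  6 → host 1  [load 28/36]
  14 → host 3 (new)  [load 14/36]
  5 → host 1  [load 33/36]
  10 → host 2  [load 36/36]
  9 → host 3  [load 23/36]
  6 → host 3  [load 29/36]
  11 → host 4 (new)  [load 11/36]
  9 → host 4  [load 20/36]
  9 → host 4  [load 29/36]
  6 → host 3  [load 35/36]
4 hosts opened.

4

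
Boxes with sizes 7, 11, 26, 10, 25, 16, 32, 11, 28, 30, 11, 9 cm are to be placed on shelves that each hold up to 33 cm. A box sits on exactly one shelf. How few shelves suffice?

8

Total = 32 + 30 + 28 + 26 + 25 + 16 + 11 + 11 + 11 + 10 + 9 + 7 = 216 cm.
Lower bound: ⌈216/33⌉ = 7 shelves.
A packing using 8 shelves:
  shelf 1: 32 = 32
  shelf 2: 30 = 30
  shelf 3: 28 = 28
  shelf 4: 26 + 7 = 33
  shelf 5: 25 = 25
  shelf 6: 16 + 11 = 27
  shelf 7: 11 + 11 + 10 = 32
  shelf 8: 9 = 9
No arrangement into 7 shelves stays within capacity, so 8 is optimal.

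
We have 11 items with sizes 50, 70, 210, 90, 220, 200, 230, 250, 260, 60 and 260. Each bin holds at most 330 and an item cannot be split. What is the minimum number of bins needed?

7

Total = 260 + 260 + 250 + 230 + 220 + 210 + 200 + 90 + 70 + 60 + 50 = 1900.
Lower bound: ⌈1900/330⌉ = 6 bins.
Also, 7 items each exceed 165, and no two of those can share a bin, so at least 7 bins are needed.
A packing using 7 bins:
  bin 1: 260 + 70 = 330
  bin 2: 260 + 60 = 320
  bin 3: 250 + 50 = 300
  bin 4: 230 + 90 = 320
  bin 5: 220 = 220
  bin 6: 210 = 210
  bin 7: 200 = 200
This matches the lower bound, so 7 is optimal.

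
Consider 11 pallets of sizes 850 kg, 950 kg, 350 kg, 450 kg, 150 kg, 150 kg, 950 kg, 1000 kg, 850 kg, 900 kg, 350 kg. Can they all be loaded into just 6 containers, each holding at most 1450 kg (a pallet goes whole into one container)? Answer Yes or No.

Yes

A valid assignment using 6 containers:
  container 1: 1000 + 450 = 1450
  container 2: 950 + 350 + 150 = 1450
  container 3: 950 + 350 + 150 = 1450
  container 4: 900 = 900
  container 5: 850 = 850
  container 6: 850 = 850
Every load is within 1450 kg, so 6 containers suffice.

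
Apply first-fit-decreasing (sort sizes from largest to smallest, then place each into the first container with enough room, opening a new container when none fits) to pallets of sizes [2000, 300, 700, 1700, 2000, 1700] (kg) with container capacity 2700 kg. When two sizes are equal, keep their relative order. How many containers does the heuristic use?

4

Sorted descending: 2000, 2000, 1700, 1700, 700, 300.
  2000 → container 1 (new)  [load 2000/2700]
  2000 → container 2 (new)  [load 2000/2700]
  1700 → container 3 (new)  [load 1700/2700]
  1700 → container 4 (new)  [load 1700/2700]
  700 → container 1  [load 2700/2700]
  300 → container 2  [load 2300/2700]
4 containers opened.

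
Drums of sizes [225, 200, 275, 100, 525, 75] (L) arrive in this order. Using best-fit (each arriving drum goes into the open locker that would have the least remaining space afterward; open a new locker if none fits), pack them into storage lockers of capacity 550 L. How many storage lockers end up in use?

3

  225 → locker 1 (new)  [load 225/550]
  200 → locker 1  [load 425/550]
  275 → locker 2 (new)  [load 275/550]
  100 → locker 1  [load 525/550]
  525 → locker 3 (new)  [load 525/550]
  75 → locker 2  [load 350/550]
3 storage lockers opened.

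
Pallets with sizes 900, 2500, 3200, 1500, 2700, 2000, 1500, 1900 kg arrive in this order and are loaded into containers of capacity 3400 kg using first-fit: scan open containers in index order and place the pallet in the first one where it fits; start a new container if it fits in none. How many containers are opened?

6

  900 → container 1 (new)  [load 900/3400]
  2500 → container 1  [load 3400/3400]
  3200 → container 2 (new)  [load 3200/3400]
  1500 → container 3 (new)  [load 1500/3400]
  2700 → container 4 (new)  [load 2700/3400]
  2000 → container 5 (new)  [load 2000/3400]
  1500 → container 3  [load 3000/3400]
  1900 → container 6 (new)  [load 1900/3400]
6 containers opened.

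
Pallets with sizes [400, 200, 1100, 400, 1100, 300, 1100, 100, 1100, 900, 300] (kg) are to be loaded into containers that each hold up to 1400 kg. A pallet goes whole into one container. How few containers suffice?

6

Total = 1100 + 1100 + 1100 + 1100 + 900 + 400 + 400 + 300 + 300 + 200 + 100 = 7000 kg.
Lower bound: ⌈7000/1400⌉ = 5 containers.
A packing using 6 containers:
  container 1: 1100 + 300 = 1400
  container 2: 1100 + 300 = 1400
  container 3: 1100 + 200 + 100 = 1400
  container 4: 1100 = 1100
  container 5: 900 + 400 = 1300
  container 6: 400 = 400
No arrangement into 5 containers stays within capacity, so 6 is optimal.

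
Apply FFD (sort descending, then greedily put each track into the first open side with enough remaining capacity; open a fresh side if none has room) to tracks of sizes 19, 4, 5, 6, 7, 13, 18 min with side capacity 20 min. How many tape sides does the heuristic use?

Sorted descending: 19, 18, 13, 7, 6, 5, 4.
  19 → side 1 (new)  [load 19/20]
  18 → side 2 (new)  [load 18/20]
  13 → side 3 (new)  [load 13/20]
  7 → side 3  [load 20/20]
  6 → side 4 (new)  [load 6/20]
  5 → side 4  [load 11/20]
  4 → side 4  [load 15/20]
4 tape sides opened.

4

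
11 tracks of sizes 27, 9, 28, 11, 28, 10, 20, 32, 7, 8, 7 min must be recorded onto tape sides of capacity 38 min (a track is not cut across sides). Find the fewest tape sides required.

6

Total = 32 + 28 + 28 + 27 + 20 + 11 + 10 + 9 + 8 + 7 + 7 = 187 min.
Lower bound: ⌈187/38⌉ = 5 tape sides.
A packing using 6 tape sides:
  side 1: 32 = 32
  side 2: 28 + 10 = 38
  side 3: 28 + 9 = 37
  side 4: 27 + 11 = 38
  side 5: 20 + 8 + 7 = 35
  side 6: 7 = 7
No arrangement into 5 tape sides stays within capacity, so 6 is optimal.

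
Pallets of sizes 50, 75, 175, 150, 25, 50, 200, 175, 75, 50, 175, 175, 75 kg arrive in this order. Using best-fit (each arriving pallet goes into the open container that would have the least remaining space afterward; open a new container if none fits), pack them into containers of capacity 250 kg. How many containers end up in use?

7

  50 → container 1 (new)  [load 50/250]
  75 → container 1  [load 125/250]
  175 → container 2 (new)  [load 175/250]
  150 → container 3 (new)  [load 150/250]
  25 → container 2  [load 200/250]
  50 → container 2  [load 250/250]
  200 → container 4 (new)  [load 200/250]
  175 → container 5 (new)  [load 175/250]
  75 → container 5  [load 250/250]
  50 → container 4  [load 250/250]
  175 → container 6 (new)  [load 175/250]
  175 → container 7 (new)  [load 175/250]
  75 → container 6  [load 250/250]
7 containers opened.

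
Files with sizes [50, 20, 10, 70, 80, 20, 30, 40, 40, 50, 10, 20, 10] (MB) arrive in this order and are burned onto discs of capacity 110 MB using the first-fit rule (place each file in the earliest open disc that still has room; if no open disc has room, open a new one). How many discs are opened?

  50 → disc 1 (new)  [load 50/110]
  20 → disc 1  [load 70/110]
  10 → disc 1  [load 80/110]
  70 → disc 2 (new)  [load 70/110]
  80 → disc 3 (new)  [load 80/110]
  20 → disc 1  [load 100/110]
  30 → disc 2  [load 100/110]
  40 → disc 4 (new)  [load 40/110]
  40 → disc 4  [load 80/110]
  50 → disc 5 (new)  [load 50/110]
  10 → disc 1  [load 110/110]
  20 → disc 3  [load 100/110]
  10 → disc 2  [load 110/110]
5 discs opened.

5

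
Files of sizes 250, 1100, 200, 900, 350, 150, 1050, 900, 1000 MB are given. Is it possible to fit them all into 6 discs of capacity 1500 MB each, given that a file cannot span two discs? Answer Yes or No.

A valid assignment using 5 discs:
  disc 1: 1100 + 350 = 1450
  disc 2: 1050 + 250 + 200 = 1500
  disc 3: 1000 + 150 = 1150
  disc 4: 900 = 900
  disc 5: 900 = 900
That uses only 5 ≤ 6, so 6 discs are enough.

Yes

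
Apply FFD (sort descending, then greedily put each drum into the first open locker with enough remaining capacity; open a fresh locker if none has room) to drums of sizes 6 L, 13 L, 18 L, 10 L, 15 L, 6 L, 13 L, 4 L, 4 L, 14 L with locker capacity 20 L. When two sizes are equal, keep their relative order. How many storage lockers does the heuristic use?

6

Sorted descending: 18, 15, 14, 13, 13, 10, 6, 6, 4, 4.
  18 → locker 1 (new)  [load 18/20]
  15 → locker 2 (new)  [load 15/20]
  14 → locker 3 (new)  [load 14/20]
  13 → locker 4 (new)  [load 13/20]
  13 → locker 5 (new)  [load 13/20]
  10 → locker 6 (new)  [load 10/20]
  6 → locker 3  [load 20/20]
  6 → locker 4  [load 19/20]
  4 → locker 2  [load 19/20]
  4 → locker 5  [load 17/20]
6 storage lockers opened.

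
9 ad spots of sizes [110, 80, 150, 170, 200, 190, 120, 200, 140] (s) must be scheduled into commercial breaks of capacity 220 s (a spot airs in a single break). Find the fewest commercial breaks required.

Total = 200 + 200 + 190 + 170 + 150 + 140 + 120 + 110 + 80 = 1360 s.
Lower bound: ⌈1360/220⌉ = 7 commercial breaks.
A packing using 8 commercial breaks:
  break 1: 200 = 200
  break 2: 200 = 200
  break 3: 190 = 190
  break 4: 170 = 170
  break 5: 150 = 150
  break 6: 140 + 80 = 220
  break 7: 120 = 120
  break 8: 110 = 110
No arrangement into 7 commercial breaks stays within capacity, so 8 is optimal.

8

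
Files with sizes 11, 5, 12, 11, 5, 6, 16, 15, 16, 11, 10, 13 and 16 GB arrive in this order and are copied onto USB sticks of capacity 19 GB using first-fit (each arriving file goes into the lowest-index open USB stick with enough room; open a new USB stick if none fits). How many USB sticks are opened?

10

  11 → USB stick 1 (new)  [load 11/19]
  5 → USB stick 1  [load 16/19]
  12 → USB stick 2 (new)  [load 12/19]
  11 → USB stick 3 (new)  [load 11/19]
  5 → USB stick 2  [load 17/19]
  6 → USB stick 3  [load 17/19]
  16 → USB stick 4 (new)  [load 16/19]
  15 → USB stick 5 (new)  [load 15/19]
  16 → USB stick 6 (new)  [load 16/19]
  11 → USB stick 7 (new)  [load 11/19]
  10 → USB stick 8 (new)  [load 10/19]
  13 → USB stick 9 (new)  [load 13/19]
  16 → USB stick 10 (new)  [load 16/19]
10 USB sticks opened.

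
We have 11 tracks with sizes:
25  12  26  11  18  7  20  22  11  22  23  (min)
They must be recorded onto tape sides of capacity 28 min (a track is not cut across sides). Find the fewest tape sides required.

Total = 26 + 25 + 23 + 22 + 22 + 20 + 18 + 12 + 11 + 11 + 7 = 197 min.
Lower bound: ⌈197/28⌉ = 8 tape sides.
A packing using 9 tape sides:
  side 1: 26 = 26
  side 2: 25 = 25
  side 3: 23 = 23
  side 4: 22 = 22
  side 5: 22 = 22
  side 6: 20 + 7 = 27
  side 7: 18 = 18
  side 8: 12 + 11 = 23
  side 9: 11 = 11
No arrangement into 8 tape sides stays within capacity, so 9 is optimal.

9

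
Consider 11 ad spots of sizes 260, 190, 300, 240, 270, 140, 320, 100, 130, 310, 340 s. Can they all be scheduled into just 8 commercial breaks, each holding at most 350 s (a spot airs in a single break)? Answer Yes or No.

Total = 2600 s; ⌈2600/350⌉ = 8.
The bound of 8 does not rule out 8, but exhaustive search shows no assignment into 8 commercial breaks of capacity 350 s exists — the minimum is 9.

No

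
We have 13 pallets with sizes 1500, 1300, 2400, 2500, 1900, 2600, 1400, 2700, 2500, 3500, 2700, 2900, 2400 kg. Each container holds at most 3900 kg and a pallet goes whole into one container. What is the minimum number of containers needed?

10

Total = 3500 + 2900 + 2700 + 2700 + 2600 + 2500 + 2500 + 2400 + 2400 + 1900 + 1500 + 1400 + 1300 = 30300 kg.
Lower bound: ⌈30300/3900⌉ = 8 containers.
Also, 9 pallets each exceed 1950 kg, and no two of those can share a container, so at least 9 containers are needed.
A packing using 10 containers:
  container 1: 3500 = 3500
  container 2: 2900 = 2900
  container 3: 2700 = 2700
  container 4: 2700 = 2700
  container 5: 2600 + 1300 = 3900
  container 6: 2500 + 1400 = 3900
  container 7: 2500 = 2500
  container 8: 2400 + 1500 = 3900
  container 9: 2400 = 2400
  container 10: 1900 = 1900
No arrangement into 9 containers stays within capacity, so 10 is optimal.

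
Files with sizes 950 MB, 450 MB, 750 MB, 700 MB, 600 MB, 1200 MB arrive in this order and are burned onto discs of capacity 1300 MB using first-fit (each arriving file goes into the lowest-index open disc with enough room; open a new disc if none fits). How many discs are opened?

  950 → disc 1 (new)  [load 950/1300]
  450 → disc 2 (new)  [load 450/1300]
  750 → disc 2  [load 1200/1300]
  700 → disc 3 (new)  [load 700/1300]
  600 → disc 3  [load 1300/1300]
  1200 → disc 4 (new)  [load 1200/1300]
4 discs opened.

4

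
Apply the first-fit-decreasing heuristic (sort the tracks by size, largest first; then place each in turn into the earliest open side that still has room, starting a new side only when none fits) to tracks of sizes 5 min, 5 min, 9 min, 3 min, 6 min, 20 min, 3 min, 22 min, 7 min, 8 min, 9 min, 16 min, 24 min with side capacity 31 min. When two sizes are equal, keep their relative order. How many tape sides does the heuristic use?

5

Sorted descending: 24, 22, 20, 16, 9, 9, 8, 7, 6, 5, 5, 3, 3.
  24 → side 1 (new)  [load 24/31]
  22 → side 2 (new)  [load 22/31]
  20 → side 3 (new)  [load 20/31]
  16 → side 4 (new)  [load 16/31]
  9 → side 2  [load 31/31]
  9 → side 3  [load 29/31]
  8 → side 4  [load 24/31]
  7 → side 1  [load 31/31]
  6 → side 4  [load 30/31]
  5 → side 5 (new)  [load 5/31]
  5 → side 5  [load 10/31]
  3 → side 5  [load 13/31]
  3 → side 5  [load 16/31]
5 tape sides opened.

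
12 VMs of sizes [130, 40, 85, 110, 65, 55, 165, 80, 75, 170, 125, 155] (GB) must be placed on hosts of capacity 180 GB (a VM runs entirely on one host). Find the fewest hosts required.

Total = 170 + 165 + 155 + 130 + 125 + 110 + 85 + 80 + 75 + 65 + 55 + 40 = 1255 GB.
Lower bound: ⌈1255/180⌉ = 7 hosts.
A packing using 8 hosts:
  host 1: 170 = 170
  host 2: 165 = 165
  host 3: 155 = 155
  host 4: 130 + 40 = 170
  host 5: 125 + 55 = 180
  host 6: 110 + 65 = 175
  host 7: 85 + 80 = 165
  host 8: 75 = 75
No arrangement into 7 hosts stays within capacity, so 8 is optimal.

8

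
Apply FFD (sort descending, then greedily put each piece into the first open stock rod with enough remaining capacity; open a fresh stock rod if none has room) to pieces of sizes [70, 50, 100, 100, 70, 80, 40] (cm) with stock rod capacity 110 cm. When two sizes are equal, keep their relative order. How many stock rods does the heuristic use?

Sorted descending: 100, 100, 80, 70, 70, 50, 40.
  100 → stock rod 1 (new)  [load 100/110]
  100 → stock rod 2 (new)  [load 100/110]
  80 → stock rod 3 (new)  [load 80/110]
  70 → stock rod 4 (new)  [load 70/110]
  70 → stock rod 5 (new)  [load 70/110]
  50 → stock rod 6 (new)  [load 50/110]
  40 → stock rod 4  [load 110/110]
6 stock rods opened.

6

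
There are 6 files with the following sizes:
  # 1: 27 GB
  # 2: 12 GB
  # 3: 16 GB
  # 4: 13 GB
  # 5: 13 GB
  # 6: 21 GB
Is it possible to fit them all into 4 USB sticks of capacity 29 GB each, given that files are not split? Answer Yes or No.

Yes

A valid assignment using 4 USB sticks:
  USB stick 1: 27 = 27
  USB stick 2: 21 = 21
  USB stick 3: 16 + 13 = 29
  USB stick 4: 13 + 12 = 25
Every load is within 29 GB, so 4 USB sticks suffice.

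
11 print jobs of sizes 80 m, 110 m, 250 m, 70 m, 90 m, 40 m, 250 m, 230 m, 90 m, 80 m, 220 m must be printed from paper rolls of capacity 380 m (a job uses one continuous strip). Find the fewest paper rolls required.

5

Total = 250 + 250 + 230 + 220 + 110 + 90 + 90 + 80 + 80 + 70 + 40 = 1510 m.
Lower bound: ⌈1510/380⌉ = 4 paper rolls.
A packing using 5 paper rolls:
  roll 1: 250 + 110 = 360
  roll 2: 250 + 90 + 40 = 380
  roll 3: 230 + 90 = 320
  roll 4: 220 + 80 + 80 = 380
  roll 5: 70 = 70
No arrangement into 4 paper rolls stays within capacity, so 5 is optimal.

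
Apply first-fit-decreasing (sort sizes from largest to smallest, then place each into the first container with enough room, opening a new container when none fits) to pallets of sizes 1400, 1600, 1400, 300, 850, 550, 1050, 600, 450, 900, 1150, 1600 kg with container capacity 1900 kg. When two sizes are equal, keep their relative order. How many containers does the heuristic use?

Sorted descending: 1600, 1600, 1400, 1400, 1150, 1050, 900, 850, 600, 550, 450, 300.
  1600 → container 1 (new)  [load 1600/1900]
  1600 → container 2 (new)  [load 1600/1900]
  1400 → container 3 (new)  [load 1400/1900]
  1400 → container 4 (new)  [load 1400/1900]
  1150 → container 5 (new)  [load 1150/1900]
  1050 → container 6 (new)  [load 1050/1900]
  900 → container 7 (new)  [load 900/1900]
  850 → container 6  [load 1900/1900]
  600 → container 5  [load 1750/1900]
  550 → container 7  [load 1450/1900]
  450 → container 3  [load 1850/1900]
  300 → container 1  [load 1900/1900]
7 containers opened.

7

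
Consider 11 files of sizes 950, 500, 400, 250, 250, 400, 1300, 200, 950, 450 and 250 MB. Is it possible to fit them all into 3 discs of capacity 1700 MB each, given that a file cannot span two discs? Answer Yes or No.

Total = 5900 MB; ⌈5900/1700⌉ = 4.
At least 4 discs are required, but only 3 are allowed.

No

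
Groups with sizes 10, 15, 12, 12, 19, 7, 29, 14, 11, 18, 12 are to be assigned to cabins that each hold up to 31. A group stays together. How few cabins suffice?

Total = 29 + 19 + 18 + 15 + 14 + 12 + 12 + 12 + 11 + 10 + 7 = 159.
Lower bound: ⌈159/31⌉ = 6 cabins.
A packing using 6 cabins:
  cabin 1: 29 = 29
  cabin 2: 19 + 12 = 31
  cabin 3: 18 + 12 = 30
  cabin 4: 15 + 14 = 29
  cabin 5: 12 + 11 + 7 = 30
  cabin 6: 10 = 10
This matches the lower bound, so 6 is optimal.

6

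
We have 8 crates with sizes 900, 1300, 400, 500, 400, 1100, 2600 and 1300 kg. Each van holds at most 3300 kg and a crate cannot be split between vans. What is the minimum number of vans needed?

Total = 2600 + 1300 + 1300 + 1100 + 900 + 500 + 400 + 400 = 8500 kg.
Lower bound: ⌈8500/3300⌉ = 3 vans.
A packing using 3 vans:
  van 1: 2600 + 500 = 3100
  van 2: 1300 + 1300 + 400 = 3000
  van 3: 1100 + 900 + 400 = 2400
This matches the lower bound, so 3 is optimal.

3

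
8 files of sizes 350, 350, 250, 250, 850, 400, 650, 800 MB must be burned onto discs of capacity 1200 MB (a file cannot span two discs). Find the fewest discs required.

Total = 850 + 800 + 650 + 400 + 350 + 350 + 250 + 250 = 3900 MB.
Lower bound: ⌈3900/1200⌉ = 4 discs.
A packing using 4 discs:
  disc 1: 850 + 350 = 1200
  disc 2: 800 + 400 = 1200
  disc 3: 650 + 350 = 1000
  disc 4: 250 + 250 = 500
This matches the lower bound, so 4 is optimal.

4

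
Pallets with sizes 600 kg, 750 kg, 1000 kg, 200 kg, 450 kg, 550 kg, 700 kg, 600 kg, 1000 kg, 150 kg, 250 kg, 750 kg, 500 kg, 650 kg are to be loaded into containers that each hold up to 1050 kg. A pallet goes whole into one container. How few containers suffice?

9

Total = 1000 + 1000 + 750 + 750 + 700 + 650 + 600 + 600 + 550 + 500 + 450 + 250 + 200 + 150 = 8150 kg.
Lower bound: ⌈8150/1050⌉ = 8 containers.
Also, 9 pallets each exceed 525 kg, and no two of those can share a container, so at least 9 containers are needed.
A packing using 9 containers:
  container 1: 1000 = 1000
  container 2: 1000 = 1000
  container 3: 750 + 250 = 1000
  container 4: 750 + 200 = 950
  container 5: 700 + 150 = 850
  container 6: 650 = 650
  container 7: 600 + 450 = 1050
  container 8: 600 = 600
  container 9: 550 + 500 = 1050
This matches the lower bound, so 9 is optimal.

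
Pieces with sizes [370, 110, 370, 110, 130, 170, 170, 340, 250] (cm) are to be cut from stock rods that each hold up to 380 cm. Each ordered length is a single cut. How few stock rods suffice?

6

Total = 370 + 370 + 340 + 250 + 170 + 170 + 130 + 110 + 110 = 2020 cm.
Lower bound: ⌈2020/380⌉ = 6 stock rods.
A packing using 6 stock rods:
  stock rod 1: 370 = 370
  stock rod 2: 370 = 370
  stock rod 3: 340 = 340
  stock rod 4: 250 + 130 = 380
  stock rod 5: 170 + 170 = 340
  stock rod 6: 110 + 110 = 220
This matches the lower bound, so 6 is optimal.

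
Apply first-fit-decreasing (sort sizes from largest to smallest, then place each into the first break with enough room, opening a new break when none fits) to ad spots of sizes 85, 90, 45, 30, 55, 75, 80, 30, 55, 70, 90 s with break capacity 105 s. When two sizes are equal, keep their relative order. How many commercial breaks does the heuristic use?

8

Sorted descending: 90, 90, 85, 80, 75, 70, 55, 55, 45, 30, 30.
  90 → break 1 (new)  [load 90/105]
  90 → break 2 (new)  [load 90/105]
  85 → break 3 (new)  [load 85/105]
  80 → break 4 (new)  [load 80/105]
  75 → break 5 (new)  [load 75/105]
  70 → break 6 (new)  [load 70/105]
  55 → break 7 (new)  [load 55/105]
  55 → break 8 (new)  [load 55/105]
  45 → break 7  [load 100/105]
  30 → break 5  [load 105/105]
  30 → break 6  [load 100/105]
8 commercial breaks opened.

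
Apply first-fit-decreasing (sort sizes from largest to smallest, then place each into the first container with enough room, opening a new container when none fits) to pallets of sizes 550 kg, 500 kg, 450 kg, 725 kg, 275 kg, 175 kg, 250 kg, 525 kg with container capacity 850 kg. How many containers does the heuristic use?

Sorted descending: 725, 550, 525, 500, 450, 275, 250, 175.
  725 → container 1 (new)  [load 725/850]
  550 → container 2 (new)  [load 550/850]
  525 → container 3 (new)  [load 525/850]
  500 → container 4 (new)  [load 500/850]
  450 → container 5 (new)  [load 450/850]
  275 → container 2  [load 825/850]
  250 → container 3  [load 775/850]
  175 → container 4  [load 675/850]
5 containers opened.

5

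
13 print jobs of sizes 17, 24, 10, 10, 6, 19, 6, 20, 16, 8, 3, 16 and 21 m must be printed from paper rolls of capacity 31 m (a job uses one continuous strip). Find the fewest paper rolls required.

Total = 24 + 21 + 20 + 19 + 17 + 16 + 16 + 10 + 10 + 8 + 6 + 6 + 3 = 176 m.
Lower bound: ⌈176/31⌉ = 6 paper rolls.
Also, 7 print jobs each exceed 31/2 m, and no two of those can share a roll, so at least 7 paper rolls are needed.
A packing using 7 paper rolls:
  roll 1: 24 + 6 = 30
  roll 2: 21 + 10 = 31
  roll 3: 20 + 10 = 30
  roll 4: 19 + 8 + 3 = 30
  roll 5: 17 + 6 = 23
  roll 6: 16 = 16
  roll 7: 16 = 16
This matches the lower bound, so 7 is optimal.

7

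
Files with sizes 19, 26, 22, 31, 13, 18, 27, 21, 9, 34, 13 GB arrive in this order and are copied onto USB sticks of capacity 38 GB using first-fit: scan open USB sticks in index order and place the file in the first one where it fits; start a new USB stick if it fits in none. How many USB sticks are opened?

8

  19 → USB stick 1 (new)  [load 19/38]
  26 → USB stick 2 (new)  [load 26/38]
  22 → USB stick 3 (new)  [load 22/38]
  31 → USB stick 4 (new)  [load 31/38]
  13 → USB stick 1  [load 32/38]
  18 → USB stick 5 (new)  [load 18/38]
  27 → USB stick 6 (new)  [load 27/38]
  21 → USB stick 7 (new)  [load 21/38]
  9 → USB stick 2  [load 35/38]
  34 → USB stick 8 (new)  [load 34/38]
  13 → USB stick 3  [load 35/38]
8 USB sticks opened.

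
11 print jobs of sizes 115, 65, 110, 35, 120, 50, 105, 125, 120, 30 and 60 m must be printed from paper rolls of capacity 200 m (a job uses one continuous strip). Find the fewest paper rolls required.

6

Total = 125 + 120 + 120 + 115 + 110 + 105 + 65 + 60 + 50 + 35 + 30 = 935 m.
Lower bound: ⌈935/200⌉ = 5 paper rolls.
Also, 6 print jobs each exceed 100 m, and no two of those can share a roll, so at least 6 paper rolls are needed.
A packing using 6 paper rolls:
  roll 1: 125 + 65 = 190
  roll 2: 120 + 60 = 180
  roll 3: 120 + 50 + 30 = 200
  roll 4: 115 + 35 = 150
  roll 5: 110 = 110
  roll 6: 105 = 105
This matches the lower bound, so 6 is optimal.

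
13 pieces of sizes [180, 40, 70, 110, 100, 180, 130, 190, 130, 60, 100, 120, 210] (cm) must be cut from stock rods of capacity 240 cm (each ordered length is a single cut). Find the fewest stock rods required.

8

Total = 210 + 190 + 180 + 180 + 130 + 130 + 120 + 110 + 100 + 100 + 70 + 60 + 40 = 1620 cm.
Lower bound: ⌈1620/240⌉ = 7 stock rods.
A packing using 8 stock rods:
  stock rod 1: 210 = 210
  stock rod 2: 190 + 40 = 230
  stock rod 3: 180 + 60 = 240
  stock rod 4: 180 = 180
  stock rod 5: 130 + 110 = 240
  stock rod 6: 130 + 100 = 230
  stock rod 7: 120 + 100 = 220
  stock rod 8: 70 = 70
No arrangement into 7 stock rods stays within capacity, so 8 is optimal.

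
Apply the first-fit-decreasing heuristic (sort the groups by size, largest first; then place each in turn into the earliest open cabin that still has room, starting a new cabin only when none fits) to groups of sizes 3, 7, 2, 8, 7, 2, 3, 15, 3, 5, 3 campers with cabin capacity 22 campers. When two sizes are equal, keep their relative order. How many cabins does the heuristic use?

Sorted descending: 15, 8, 7, 7, 5, 3, 3, 3, 3, 2, 2.
  15 → cabin 1 (new)  [load 15/22]
  8 → cabin 2 (new)  [load 8/22]
  7 → cabin 1  [load 22/22]
  7 → cabin 2  [load 15/22]
  5 → cabin 2  [load 20/22]
  3 → cabin 3 (new)  [load 3/22]
  3 → cabin 3  [load 6/22]
  3 → cabin 3  [load 9/22]
  3 → cabin 3  [load 12/22]
  2 → cabin 2  [load 22/22]
  2 → cabin 3  [load 14/22]
3 cabins opened.

3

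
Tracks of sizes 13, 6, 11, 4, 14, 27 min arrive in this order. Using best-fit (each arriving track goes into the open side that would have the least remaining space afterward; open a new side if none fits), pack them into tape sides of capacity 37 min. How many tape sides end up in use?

  13 → side 1 (new)  [load 13/37]
  6 → side 1  [load 19/37]
  11 → side 1  [load 30/37]
  4 → side 1  [load 34/37]
  14 → side 2 (new)  [load 14/37]
  27 → side 3 (new)  [load 27/37]
3 tape sides opened.

3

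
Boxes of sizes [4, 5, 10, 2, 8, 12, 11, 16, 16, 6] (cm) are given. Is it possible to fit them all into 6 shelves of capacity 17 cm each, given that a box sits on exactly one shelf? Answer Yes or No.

A valid assignment using 6 shelves:
  shelf 1: 16 = 16
  shelf 2: 16 = 16
  shelf 3: 12 + 5 = 17
  shelf 4: 11 + 6 = 17
  shelf 5: 10 + 4 + 2 = 16
  shelf 6: 8 = 8
Every load is within 17 cm, so 6 shelves suffice.

Yes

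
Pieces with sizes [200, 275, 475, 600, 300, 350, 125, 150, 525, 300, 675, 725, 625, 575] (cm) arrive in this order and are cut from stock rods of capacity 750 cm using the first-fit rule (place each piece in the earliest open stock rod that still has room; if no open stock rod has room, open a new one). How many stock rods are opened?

  200 → stock rod 1 (new)  [load 200/750]
  275 → stock rod 1  [load 475/750]
  475 → stock rod 2 (new)  [load 475/750]
  600 → stock rod 3 (new)  [load 600/750]
  300 → stock rod 4 (new)  [load 300/750]
  350 → stock rod 4  [load 650/750]
  125 → stock rod 1  [load 600/750]
  150 → stock rod 1  [load 750/750]
  525 → stock rod 5 (new)  [load 525/750]
  300 → stock rod 6 (new)  [load 300/750]
  675 → stock rod 7 (new)  [load 675/750]
  725 → stock rod 8 (new)  [load 725/750]
  625 → stock rod 9 (new)  [load 625/750]
  575 → stock rod 10 (new)  [load 575/750]
10 stock rods opened.

10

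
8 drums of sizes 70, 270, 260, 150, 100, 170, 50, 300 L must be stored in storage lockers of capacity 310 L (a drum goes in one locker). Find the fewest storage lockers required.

Total = 300 + 270 + 260 + 170 + 150 + 100 + 70 + 50 = 1370 L.
Lower bound: ⌈1370/310⌉ = 5 storage lockers.
A packing using 5 storage lockers:
  locker 1: 300 = 300
  locker 2: 270 = 270
  locker 3: 260 + 50 = 310
  locker 4: 170 + 100 = 270
  locker 5: 150 + 70 = 220
This matches the lower bound, so 5 is optimal.

5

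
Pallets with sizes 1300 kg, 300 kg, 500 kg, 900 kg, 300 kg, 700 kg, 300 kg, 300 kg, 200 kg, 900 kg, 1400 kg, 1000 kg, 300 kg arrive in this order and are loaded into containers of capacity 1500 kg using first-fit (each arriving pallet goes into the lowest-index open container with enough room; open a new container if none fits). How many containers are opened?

7

  1300 → container 1 (new)  [load 1300/1500]
  300 → container 2 (new)  [load 300/1500]
  500 → container 2  [load 800/1500]
  900 → container 3 (new)  [load 900/1500]
  300 → container 2  [load 1100/1500]
  700 → container 4 (new)  [load 700/1500]
  300 → container 2  [load 1400/1500]
  300 → container 3  [load 1200/1500]
  200 → container 1  [load 1500/1500]
  900 → container 5 (new)  [load 900/1500]
  1400 → container 6 (new)  [load 1400/1500]
  1000 → container 7 (new)  [load 1000/1500]
  300 → container 3  [load 1500/1500]
7 containers opened.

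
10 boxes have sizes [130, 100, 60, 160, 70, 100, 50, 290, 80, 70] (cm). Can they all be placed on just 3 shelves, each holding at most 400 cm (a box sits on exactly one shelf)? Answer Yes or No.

A valid assignment using 3 shelves:
  shelf 1: 290 + 100 = 390
  shelf 2: 160 + 130 + 100 = 390
  shelf 3: 80 + 70 + 70 + 60 + 50 = 330
Every load is within 400 cm, so 3 shelves suffice.

Yes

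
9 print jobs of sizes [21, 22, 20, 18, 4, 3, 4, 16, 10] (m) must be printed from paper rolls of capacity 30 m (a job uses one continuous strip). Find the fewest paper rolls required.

5

Total = 22 + 21 + 20 + 18 + 16 + 10 + 4 + 4 + 3 = 118 m.
Lower bound: ⌈118/30⌉ = 4 paper rolls.
Also, 5 print jobs each exceed 15 m, and no two of those can share a roll, so at least 5 paper rolls are needed.
A packing using 5 paper rolls:
  roll 1: 22 + 4 + 4 = 30
  roll 2: 21 + 3 = 24
  roll 3: 20 + 10 = 30
  roll 4: 18 = 18
  roll 5: 16 = 16
This matches the lower bound, so 5 is optimal.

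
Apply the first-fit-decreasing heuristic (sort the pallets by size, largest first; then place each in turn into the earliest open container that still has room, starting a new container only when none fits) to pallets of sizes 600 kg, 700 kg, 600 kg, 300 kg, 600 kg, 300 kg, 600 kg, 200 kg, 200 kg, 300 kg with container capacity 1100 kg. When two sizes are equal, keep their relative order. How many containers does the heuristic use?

Sorted descending: 700, 600, 600, 600, 600, 300, 300, 300, 200, 200.
  700 → container 1 (new)  [load 700/1100]
  600 → container 2 (new)  [load 600/1100]
  600 → container 3 (new)  [load 600/1100]
  600 → container 4 (new)  [load 600/1100]
  600 → container 5 (new)  [load 600/1100]
  300 → container 1  [load 1000/1100]
  300 → container 2  [load 900/1100]
  300 → container 3  [load 900/1100]
  200 → container 2  [load 1100/1100]
  200 → container 3  [load 1100/1100]
5 containers opened.

5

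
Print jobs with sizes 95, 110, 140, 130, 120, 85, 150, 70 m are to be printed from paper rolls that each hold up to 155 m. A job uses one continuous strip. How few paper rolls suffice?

7

Total = 150 + 140 + 130 + 120 + 110 + 95 + 85 + 70 = 900 m.
Lower bound: ⌈900/155⌉ = 6 paper rolls.
Also, 7 print jobs each exceed 155/2 m, and no two of those can share a roll, so at least 7 paper rolls are needed.
A packing using 7 paper rolls:
  roll 1: 150 = 150
  roll 2: 140 = 140
  roll 3: 130 = 130
  roll 4: 120 = 120
  roll 5: 110 = 110
  roll 6: 95 = 95
  roll 7: 85 + 70 = 155
This matches the lower bound, so 7 is optimal.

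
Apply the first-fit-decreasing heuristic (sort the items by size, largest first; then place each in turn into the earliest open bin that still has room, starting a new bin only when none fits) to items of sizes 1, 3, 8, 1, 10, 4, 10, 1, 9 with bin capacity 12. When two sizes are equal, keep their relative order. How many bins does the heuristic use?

4

Sorted descending: 10, 10, 9, 8, 4, 3, 1, 1, 1.
  10 → bin 1 (new)  [load 10/12]
  10 → bin 2 (new)  [load 10/12]
  9 → bin 3 (new)  [load 9/12]
  8 → bin 4 (new)  [load 8/12]
  4 → bin 4  [load 12/12]
  3 → bin 3  [load 12/12]
  1 → bin 1  [load 11/12]
  1 → bin 1  [load 12/12]
  1 → bin 2  [load 11/12]
4 bins opened.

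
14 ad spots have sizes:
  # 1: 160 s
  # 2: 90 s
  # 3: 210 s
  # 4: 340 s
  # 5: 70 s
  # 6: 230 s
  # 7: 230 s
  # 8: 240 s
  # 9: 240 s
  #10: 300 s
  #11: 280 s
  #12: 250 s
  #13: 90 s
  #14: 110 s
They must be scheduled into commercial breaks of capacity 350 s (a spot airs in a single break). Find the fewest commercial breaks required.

Total = 340 + 300 + 280 + 250 + 240 + 240 + 230 + 230 + 210 + 160 + 110 + 90 + 90 + 70 = 2840 s.
Lower bound: ⌈2840/350⌉ = 9 commercial breaks.
A packing using 10 commercial breaks:
  break 1: 340 = 340
  break 2: 300 = 300
  break 3: 280 + 70 = 350
  break 4: 250 + 90 = 340
  break 5: 240 + 110 = 350
  break 6: 240 + 90 = 330
  break 7: 230 = 230
  break 8: 230 = 230
  break 9: 210 = 210
  break 10: 160 = 160
No arrangement into 9 commercial breaks stays within capacity, so 10 is optimal.

10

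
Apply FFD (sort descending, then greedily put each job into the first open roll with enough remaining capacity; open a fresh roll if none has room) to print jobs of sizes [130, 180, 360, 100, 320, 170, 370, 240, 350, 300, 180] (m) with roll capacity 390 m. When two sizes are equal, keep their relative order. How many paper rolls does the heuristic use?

Sorted descending: 370, 360, 350, 320, 300, 240, 180, 180, 170, 130, 100.
  370 → roll 1 (new)  [load 370/390]
  360 → roll 2 (new)  [load 360/390]
  350 → roll 3 (new)  [load 350/390]
  320 → roll 4 (new)  [load 320/390]
  300 → roll 5 (new)  [load 300/390]
  240 → roll 6 (new)  [load 240/390]
  180 → roll 7 (new)  [load 180/390]
  180 → roll 7  [load 360/390]
  170 → roll 8 (new)  [load 170/390]
  130 → roll 6  [load 370/390]
  100 → roll 8  [load 270/390]
8 paper rolls opened.

8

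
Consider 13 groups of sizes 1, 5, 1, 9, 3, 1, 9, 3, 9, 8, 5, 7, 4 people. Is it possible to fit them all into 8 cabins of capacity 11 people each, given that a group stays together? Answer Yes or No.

A valid assignment using 7 cabins:
  cabin 1: 9 + 1 + 1 = 11
  cabin 2: 9 + 1 = 10
  cabin 3: 9 = 9
  cabin 4: 8 + 3 = 11
  cabin 5: 7 + 4 = 11
  cabin 6: 5 + 5 = 10
  cabin 7: 3 = 3
That uses only 7 ≤ 8, so 8 cabins are enough.

Yes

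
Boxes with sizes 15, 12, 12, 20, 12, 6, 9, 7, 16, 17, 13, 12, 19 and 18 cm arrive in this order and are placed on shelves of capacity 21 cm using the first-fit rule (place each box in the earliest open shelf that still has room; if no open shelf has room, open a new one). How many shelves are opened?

11

  15 → shelf 1 (new)  [load 15/21]
  12 → shelf 2 (new)  [load 12/21]
  12 → shelf 3 (new)  [load 12/21]
  20 → shelf 4 (new)  [load 20/21]
  12 → shelf 5 (new)  [load 12/21]
  6 → shelf 1  [load 21/21]
  9 → shelf 2  [load 21/21]
  7 → shelf 3  [load 19/21]
  16 → shelf 6 (new)  [load 16/21]
  17 → shelf 7 (new)  [load 17/21]
  13 → shelf 8 (new)  [load 13/21]
  12 → shelf 9 (new)  [load 12/21]
  19 → shelf 10 (new)  [load 19/21]
  18 → shelf 11 (new)  [load 18/21]
11 shelves opened.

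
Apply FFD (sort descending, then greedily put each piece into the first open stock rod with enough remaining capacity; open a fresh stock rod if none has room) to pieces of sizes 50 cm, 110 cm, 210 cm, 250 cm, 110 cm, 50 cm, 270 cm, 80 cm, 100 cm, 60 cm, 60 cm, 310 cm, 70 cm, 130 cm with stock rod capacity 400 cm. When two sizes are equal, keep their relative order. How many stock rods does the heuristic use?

5

Sorted descending: 310, 270, 250, 210, 130, 110, 110, 100, 80, 70, 60, 60, 50, 50.
  310 → stock rod 1 (new)  [load 310/400]
  270 → stock rod 2 (new)  [load 270/400]
  250 → stock rod 3 (new)  [load 250/400]
  210 → stock rod 4 (new)  [load 210/400]
  130 → stock rod 2  [load 400/400]
  110 → stock rod 3  [load 360/400]
  110 → stock rod 4  [load 320/400]
  100 → stock rod 5 (new)  [load 100/400]
  80 → stock rod 1  [load 390/400]
  70 → stock rod 4  [load 390/400]
  60 → stock rod 5  [load 160/400]
  60 → stock rod 5  [load 220/400]
  50 → stock rod 5  [load 270/400]
  50 → stock rod 5  [load 320/400]
5 stock rods opened.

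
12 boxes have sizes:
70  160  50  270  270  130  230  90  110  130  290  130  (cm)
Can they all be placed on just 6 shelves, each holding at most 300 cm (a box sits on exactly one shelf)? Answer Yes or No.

No

Total = 1930 cm; ⌈1930/300⌉ = 7.
At least 7 shelves are required, but only 6 are allowed.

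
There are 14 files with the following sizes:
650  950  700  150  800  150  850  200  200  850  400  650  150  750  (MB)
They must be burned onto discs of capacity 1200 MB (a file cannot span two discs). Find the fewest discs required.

8

Total = 950 + 850 + 850 + 800 + 750 + 700 + 650 + 650 + 400 + 200 + 200 + 150 + 150 + 150 = 7450 MB.
Lower bound: ⌈7450/1200⌉ = 7 discs.
Also, 8 files each exceed 600 MB, and no two of those can share a disc, so at least 8 discs are needed.
A packing using 8 discs:
  disc 1: 950 + 200 = 1150
  disc 2: 850 + 200 + 150 = 1200
  disc 3: 850 + 150 + 150 = 1150
  disc 4: 800 + 400 = 1200
  disc 5: 750 = 750
  disc 6: 700 = 700
  disc 7: 650 = 650
  disc 8: 650 = 650
This matches the lower bound, so 8 is optimal.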